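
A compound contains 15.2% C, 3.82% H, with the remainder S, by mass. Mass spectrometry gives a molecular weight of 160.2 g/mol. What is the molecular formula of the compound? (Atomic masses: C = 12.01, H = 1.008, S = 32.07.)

Assume 100 g: 15.2 g C, 3.82 g H, 80.98 g S.
n(C) = 15.2/12.01 = 1.266, n(H) = 3.82/1.008 = 3.79, n(S) = 80.98/32.07 = 2.525
Divide by the smallest (1.266 mol C): C 1.000, H 2.994, S 1.995
→ CH3S2
Empirical-formula mass = 79.17 g/mol
n = 160.2 / 79.17 = 2.02 ≈ 2
Molecular formula = (CH3S2)×2 = C2H6S4

C2H6S4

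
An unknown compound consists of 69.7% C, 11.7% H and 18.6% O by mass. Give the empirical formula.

Assume 100 g: 69.7 g C, 11.7 g H, 18.6 g O.
Moles — C: 69.7 / 12.01 = 5.803 mol; H: 11.7 / 1.008 = 11.61 mol; O: 18.6 / 16.00 = 1.163 mol
Smallest is O at 1.163 mol; normalising gives C 4.992, H 9.985, O 1.000
→ C5H10O

C5H10O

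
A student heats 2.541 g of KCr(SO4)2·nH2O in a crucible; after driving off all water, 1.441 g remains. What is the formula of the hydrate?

Mass of water lost = 2.541 − 1.441 = 1.1 g → 1.1 / 18.02 = 0.06104 mol H2O
Molar mass of KCr(SO4)2 = 283.24 g/mol → mol KCr(SO4)2 = 1.441 / 283.24 = 0.005088
n = 0.06104 / 0.005088 = 12.00 ≈ 12 → KCr(SO4)2·12H2O

KCr(SO4)2·12H2O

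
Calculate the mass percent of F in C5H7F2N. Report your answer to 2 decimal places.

Molar mass = 5(12.01) + 7(1.008) + 2(19.00) + 1(14.01) = 119.116 g/mol
Mass of F per mole = 2 × 19.00 = 38.000 g
% F = 38.000 / 119.116 × 100 = 31.90%

31.90%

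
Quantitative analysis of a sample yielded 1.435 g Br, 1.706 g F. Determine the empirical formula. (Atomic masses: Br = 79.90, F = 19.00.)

BrF5

Br: 1.435 g ÷ 79.90 g/mol = 0.01796 mol
F: 1.706 g ÷ 19.00 g/mol = 0.08979 mol
Ratios (÷ 0.01796): Br 1.000, F 4.999
→ BrF5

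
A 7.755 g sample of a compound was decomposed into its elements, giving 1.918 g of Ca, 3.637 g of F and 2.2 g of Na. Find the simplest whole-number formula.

CaF4Na2

Ca: 1.918 g ÷ 40.08 g/mol = 0.04785 mol
F: 3.637 g ÷ 19.00 g/mol = 0.1914 mol
Na: 2.2 g ÷ 22.99 g/mol = 0.09569 mol
Divide by the smallest (0.04785 mol Ca): Ca 1.000, F 4.000, Na 2.000
Ratio ≈ 1:4:2, so the empirical formula is CaF4Na2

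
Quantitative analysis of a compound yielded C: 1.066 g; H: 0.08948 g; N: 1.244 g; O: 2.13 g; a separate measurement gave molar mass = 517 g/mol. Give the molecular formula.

C10H10N10O15

C: 1.066 g ÷ 12.01 g/mol = 0.08876 mol
H: 0.08948 g ÷ 1.008 g/mol = 0.08877 mol
N: 1.244 g ÷ 14.01 g/mol = 0.08879 mol
O: 2.13 g ÷ 16.00 g/mol = 0.1331 mol
Ratios (÷ 0.08876): C 1.000, H 1.000, N 1.000, O 1.500
Scaling by 2: C 2.00, H 2.00, N 2.00, O 3.00 → C2H2N2O3
Empirical-formula mass = 102.06 g/mol
n = 517 / 102.06 = 5.07 ≈ 5
Molecular formula = (C2H2N2O3)×5 = C10H10N10O15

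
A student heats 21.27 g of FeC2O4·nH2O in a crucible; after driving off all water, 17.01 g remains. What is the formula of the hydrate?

Mass of water lost = 21.27 − 17.01 = 4.26 g → 4.26 / 18.02 = 0.2364 mol H2O
Molar mass of FeC2O4 = 143.87 g/mol → mol FeC2O4 = 17.01 / 143.87 = 0.1182
n = 0.2364 / 0.1182 = 2.00 ≈ 2 → FeC2O4·2H2O

FeC2O4·2H2O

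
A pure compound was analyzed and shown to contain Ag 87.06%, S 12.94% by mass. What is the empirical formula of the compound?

Assume 100 g: 87.06 g Ag, 12.94 g S.
Moles — Ag: 87.06 / 107.87 = 0.8071 mol; S: 12.94 / 32.07 = 0.4035 mol
Ratios (÷ 0.4035): Ag 2.000, S 1.000
Ratio ≈ 2:1, so the empirical formula is Ag2S

Ag2S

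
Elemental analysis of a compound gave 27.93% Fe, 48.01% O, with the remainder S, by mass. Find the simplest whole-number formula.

Fe2O12S3

Assume 100 g: 27.93 g Fe, 48.01 g O, 24.06 g S.
Moles — Fe: 27.93 / 55.85 = 0.5001 mol; O: 48.01 / 16.00 = 3.001 mol; S: 24.06 / 32.07 = 0.7502 mol
Ratios (÷ 0.5001): Fe 1.000, O 6.000, S 1.500
×2: Fe 2.00, O 12.00, S 3.00 → Fe2O12S3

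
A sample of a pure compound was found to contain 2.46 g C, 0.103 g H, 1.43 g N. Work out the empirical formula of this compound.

C: 2.46 g ÷ 12.01 g/mol = 0.2048 mol
H: 0.103 g ÷ 1.008 g/mol = 0.1022 mol
N: 1.43 g ÷ 14.01 g/mol = 0.1021 mol
Ratios (÷ 0.1021): C 2.007, H 1.001, N 1.000
≈ 2:1:1 → C2HN

C2HN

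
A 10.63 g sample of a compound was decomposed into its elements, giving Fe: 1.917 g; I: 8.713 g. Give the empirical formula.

FeI2

Fe: 1.917 g ÷ 55.85 g/mol = 0.03432 mol
I: 8.713 g ÷ 126.90 g/mol = 0.06866 mol
Smallest is Fe at 0.03432 mol; normalising gives Fe 1.000, I 2.000
Ratio ≈ 1:2, so the empirical formula is FeI2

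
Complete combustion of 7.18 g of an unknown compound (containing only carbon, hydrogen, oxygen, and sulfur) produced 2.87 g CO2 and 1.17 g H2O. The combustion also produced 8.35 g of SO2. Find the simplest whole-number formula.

mol C = 2.87 / 44.01 = 0.06521; mass C = 0.06521 × 12.01 = 0.7832 g
mol H = 2 × (1.17 / 18.02) = 0.1299; mass H = 0.1299 × 1.008 = 0.1309 g
mol S = 8.35 / 64.07 = 0.1303; mass S = 4.180 g
mass O = 7.18 − (5.094) = 2.086 g → mol O = 0.1304
Ratios (÷ 0.06521): C 1.000, H 1.991, O 2.000, S 1.998
Ratio ≈ 1:2:2:2, so the empirical formula is CH2O2S2

CH2O2S2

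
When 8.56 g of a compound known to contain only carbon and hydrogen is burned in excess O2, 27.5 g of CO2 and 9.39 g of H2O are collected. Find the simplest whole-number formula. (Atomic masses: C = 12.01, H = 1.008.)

mol C = 27.5 / 44.01 = 0.6249; mass C = 0.6249 × 12.01 = 7.505 g
mol H = 2 × (9.39 / 18.02) = 1.042; mass H = 1.042 × 1.008 = 1.051 g
Ratios (÷ 0.6249): C 1.000, H 1.668
Scaling by 3: C 3.00, H 5.00 → C3H5

C3H5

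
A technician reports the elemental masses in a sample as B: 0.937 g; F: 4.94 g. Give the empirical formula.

n(B) = 0.937/10.81 = 0.08668, n(F) = 4.94/19.00 = 0.26
Smallest is B at 0.08668 mol; normalising gives B 1.000, F 3.000
→ BF3

BF3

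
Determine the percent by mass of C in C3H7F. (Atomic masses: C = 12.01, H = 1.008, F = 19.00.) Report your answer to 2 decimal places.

Molar mass = 3(12.01) + 7(1.008) + 1(19.00) = 62.086 g/mol
Mass of C per mole = 3 × 12.01 = 36.030 g
% C = 36.030 / 62.086 × 100 = 58.03%

58.03%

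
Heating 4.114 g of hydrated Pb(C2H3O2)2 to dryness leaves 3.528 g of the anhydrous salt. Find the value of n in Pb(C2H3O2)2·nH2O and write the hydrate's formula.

Pb(C2H3O2)2·3H2O

Mass of water lost = 4.114 − 3.528 = 0.586 g → 0.586 / 18.02 = 0.03252 mol H2O
Molar mass of Pb(C2H3O2)2 = 325.29 g/mol → mol Pb(C2H3O2)2 = 3.528 / 325.29 = 0.01085
n = 0.03252 / 0.01085 = 3.00 ≈ 3 → Pb(C2H3O2)2·3H2O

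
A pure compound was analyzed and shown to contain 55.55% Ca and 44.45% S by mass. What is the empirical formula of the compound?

CaS

Assume 100 g: 55.55 g Ca, 44.45 g S.
n(Ca) = 55.55/40.08 = 1.386, n(S) = 44.45/32.07 = 1.386
Ratios (÷ 1.386): Ca 1.000, S 1.000
→ CaS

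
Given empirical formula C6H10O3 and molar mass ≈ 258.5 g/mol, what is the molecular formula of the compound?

C12H20O6

Empirical-formula mass = 130.14 g/mol
n = 258.5 / 130.14 = 1.99 ≈ 2
Molecular formula = (C6H10O3)2 = C12H20O6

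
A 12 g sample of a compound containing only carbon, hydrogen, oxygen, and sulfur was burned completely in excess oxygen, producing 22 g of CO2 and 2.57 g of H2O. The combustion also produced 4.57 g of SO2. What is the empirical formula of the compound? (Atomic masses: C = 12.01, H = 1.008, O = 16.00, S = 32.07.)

mol C = 22 / 44.01 = 0.4999; mass C = 0.4999 × 12.01 = 6.004 g
mol H = 2 × (2.57 / 18.02) = 0.2852; mass H = 0.2852 × 1.008 = 0.2875 g
mol S = 4.57 / 64.07 = 0.07133; mass S = 2.287 g
mass O = 12 − (8.579) = 3.421 g → mol O = 0.2138
Divide by the smallest (0.07133 mol S): C 7.008, H 3.999, O 2.998, S 1.000
→ C7H4O3S

C7H4O3S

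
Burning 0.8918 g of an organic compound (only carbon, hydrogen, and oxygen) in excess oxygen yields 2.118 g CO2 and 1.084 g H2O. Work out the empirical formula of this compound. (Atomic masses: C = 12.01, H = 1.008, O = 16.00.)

C4H10O

mol C = 2.118 / 44.01 = 0.04813; mass C = 0.04813 × 12.01 = 0.5780 g
mol H = 2 × (1.084 / 18.02) = 0.1203; mass H = 0.1203 × 1.008 = 0.1213 g
mass O = 0.8918 − (0.6993) = 0.1925 g → mol O = 0.01203
Smallest is O at 0.01203 mol; normalising gives C 3.999, H 9.998, O 1.000
→ C4H10O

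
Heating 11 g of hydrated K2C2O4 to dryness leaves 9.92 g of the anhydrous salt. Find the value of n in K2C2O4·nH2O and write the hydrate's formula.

K2C2O4·H2O

Mass of water lost = 11 − 9.92 = 1.08 g → 1.08 / 18.02 = 0.05993 mol H2O
Molar mass of K2C2O4 = 166.22 g/mol → mol K2C2O4 = 9.92 / 166.22 = 0.05968
n = 0.05993 / 0.05968 = 1.00 ≈ 1 → K2C2O4·H2O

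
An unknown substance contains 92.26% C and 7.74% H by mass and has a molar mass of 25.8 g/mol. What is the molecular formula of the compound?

Assume 100 g: 92.26 g C, 7.74 g H.
C: 92.26 g ÷ 12.01 g/mol = 7.682 mol
H: 7.74 g ÷ 1.008 g/mol = 7.679 mol
Smallest is H at 7.679 mol; normalising gives C 1.000, H 1.000
≈ 1:1 → CH
Empirical-formula mass = 13.02 g/mol
n = 25.8 / 13.02 = 1.98 ≈ 2
Molecular formula = (CH)×2 = C2H2

C2H2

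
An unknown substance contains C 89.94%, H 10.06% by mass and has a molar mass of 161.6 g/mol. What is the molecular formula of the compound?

C12H16

Assume 100 g: 89.94 g C, 10.06 g H.
C: 89.94 g ÷ 12.01 g/mol = 7.489 mol
H: 10.06 g ÷ 1.008 g/mol = 9.98 mol
Ratios (÷ 7.489): C 1.000, H 1.333
Scaling by 3: C 3.00, H 4.00 → C3H4
Empirical-formula mass = 40.06 g/mol
n = 161.6 / 40.06 = 4.03 ≈ 4
Molecular formula = (C3H4)×4 = C12H16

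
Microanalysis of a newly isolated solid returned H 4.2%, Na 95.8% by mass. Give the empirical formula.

HNa

Assume 100 g: 4.2 g H, 95.8 g Na.
Moles — H: 4.2 / 1.008 = 4.167 mol; Na: 95.8 / 22.99 = 4.167 mol
Ratios (÷ 4.167): H 1.000, Na 1.000
≈ 1:1 → HNa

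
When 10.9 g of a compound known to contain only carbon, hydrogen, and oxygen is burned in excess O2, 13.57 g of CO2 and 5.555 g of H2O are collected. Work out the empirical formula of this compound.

C3H6O4

mol C = 13.57 / 44.01 = 0.3083; mass C = 0.3083 × 12.01 = 3.703 g
mol H = 2 × (5.555 / 18.02) = 0.6165; mass H = 0.6165 × 1.008 = 0.6215 g
mass O = 10.9 − (4.325) = 6.575 g → mol O = 0.4110
Smallest is C at 0.3083 mol; normalising gives C 1.000, H 2.000, O 1.333
Multiply by 3: C 3.00, H 6.00, O 4.00 → C3H6O4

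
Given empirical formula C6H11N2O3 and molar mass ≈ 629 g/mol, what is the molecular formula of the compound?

C24H44N8O12

Empirical-formula mass = 159.17 g/mol
n = 629 / 159.17 = 3.95 ≈ 4
Molecular formula = (C6H11N2O3)4 = C24H44N8O12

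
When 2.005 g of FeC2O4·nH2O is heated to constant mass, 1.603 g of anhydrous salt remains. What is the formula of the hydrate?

Mass of water lost = 2.005 − 1.603 = 0.402 g → 0.402 / 18.02 = 0.02231 mol H2O
Molar mass of FeC2O4 = 143.87 g/mol → mol FeC2O4 = 1.603 / 143.87 = 0.01114
n = 0.02231 / 0.01114 = 2.00 ≈ 2 → FeC2O4·2H2O

FeC2O4·2H2O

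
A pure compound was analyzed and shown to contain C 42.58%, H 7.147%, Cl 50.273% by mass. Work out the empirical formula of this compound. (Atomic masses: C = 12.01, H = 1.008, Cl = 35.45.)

C5H10Cl2

Assume 100 g: 42.58 g C, 7.147 g H, 50.273 g Cl.
C: 42.58 g ÷ 12.01 g/mol = 3.545 mol
H: 7.147 g ÷ 1.008 g/mol = 7.09 mol
Cl: 50.273 g ÷ 35.45 g/mol = 1.418 mol
Ratios (÷ 1.418): C 2.500, H 5.000, Cl 1.000
Scaling by 2: C 5.00, H 10.00, Cl 2.00 → C5H10Cl2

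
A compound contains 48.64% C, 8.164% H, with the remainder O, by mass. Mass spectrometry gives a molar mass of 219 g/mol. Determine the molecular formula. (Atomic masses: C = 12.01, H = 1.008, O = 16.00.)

C9H18O6

Assume 100 g: 48.64 g C, 8.164 g H, 43.196 g O.
Moles — C: 48.64 / 12.01 = 4.05 mol; H: 8.164 / 1.008 = 8.099 mol; O: 43.196 / 16.00 = 2.7 mol
Ratios (÷ 2.7): C 1.500, H 3.000, O 1.000
Scaling by 2: C 3.00, H 6.00, O 2.00 → C3H6O2
Empirical-formula mass = 74.08 g/mol
n = 219 / 74.08 = 2.96 ≈ 3
Molecular formula = (C3H6O2)×3 = C9H18O6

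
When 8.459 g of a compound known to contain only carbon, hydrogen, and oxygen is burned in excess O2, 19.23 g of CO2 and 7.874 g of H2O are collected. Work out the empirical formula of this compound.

mol C = 19.23 / 44.01 = 0.4369; mass C = 0.4369 × 12.01 = 5.248 g
mol H = 2 × (7.874 / 18.02) = 0.8739; mass H = 0.8739 × 1.008 = 0.8809 g
mass O = 8.459 − (6.129) = 2.330 g → mol O = 0.1456
Divide by the smallest (0.1456 mol O): C 3.000, H 6.000, O 1.000
→ C3H6O

C3H6O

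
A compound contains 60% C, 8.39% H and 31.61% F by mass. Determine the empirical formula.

C3H5F

Assume 100 g: 60 g C, 8.39 g H, 31.61 g F.
C: 60 g ÷ 12.01 g/mol = 4.996 mol
H: 8.39 g ÷ 1.008 g/mol = 8.323 mol
F: 31.61 g ÷ 19.00 g/mol = 1.664 mol
Smallest is F at 1.664 mol; normalising gives C 3.003, H 5.003, F 1.000
→ C3H5F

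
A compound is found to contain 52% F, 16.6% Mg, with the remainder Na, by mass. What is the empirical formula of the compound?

Assume 100 g: 52 g F, 16.6 g Mg, 31.4 g Na.
F: 52 g ÷ 19.00 g/mol = 2.737 mol
Mg: 16.6 g ÷ 24.31 g/mol = 0.6828 mol
Na: 31.4 g ÷ 22.99 g/mol = 1.366 mol
Ratios (÷ 0.6828): F 4.008, Mg 1.000, Na 2.000
Ratio ≈ 4:1:2, so the empirical formula is F4MgNa2

F4MgNa2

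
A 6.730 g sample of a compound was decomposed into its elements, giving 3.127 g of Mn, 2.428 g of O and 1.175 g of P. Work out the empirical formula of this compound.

Mn3O8P2

Moles — Mn: 3.127 / 54.94 = 0.05692 mol; O: 2.428 / 16.00 = 0.1517 mol; P: 1.175 / 30.97 = 0.03794 mol
Smallest is P at 0.03794 mol; normalising gives Mn 1.500, O 4.000, P 1.000
×2: Mn 3.00, O 8.00, P 2.00 → Mn3O8P2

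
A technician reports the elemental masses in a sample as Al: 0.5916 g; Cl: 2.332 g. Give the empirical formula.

Al: 0.5916 g ÷ 26.98 g/mol = 0.02193 mol
Cl: 2.332 g ÷ 35.45 g/mol = 0.06578 mol
Ratios (÷ 0.02193): Al 1.000, Cl 3.000
≈ 1:3 → AlCl3

AlCl3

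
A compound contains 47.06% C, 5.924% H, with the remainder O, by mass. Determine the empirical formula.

C4H6O3

Assume 100 g: 47.06 g C, 5.924 g H, 47.016 g O.
n(C) = 47.06/12.01 = 3.918, n(H) = 5.924/1.008 = 5.877, n(O) = 47.016/16.00 = 2.938
Ratios (÷ 2.938): C 1.333, H 2.000, O 1.000
Multiply by 3: C 4.00, H 6.00, O 3.00 → C4H6O3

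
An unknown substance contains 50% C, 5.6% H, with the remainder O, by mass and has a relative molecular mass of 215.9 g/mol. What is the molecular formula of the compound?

C9H12O6

Assume 100 g: 50 g C, 5.6 g H, 44.4 g O.
Moles — C: 50 / 12.01 = 4.163 mol; H: 5.6 / 1.008 = 5.556 mol; O: 44.4 / 16.00 = 2.775 mol
Smallest is O at 2.775 mol; normalising gives C 1.500, H 2.002, O 1.000
Scaling by 2: C 3.00, H 4.00, O 2.00 → C3H4O2
Empirical-formula mass = 72.06 g/mol
n = 215.9 / 72.06 = 3.00 ≈ 3
Molecular formula = (C3H4O2)×3 = C9H12O6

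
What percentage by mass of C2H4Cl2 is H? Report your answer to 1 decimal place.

4.1%

Molar mass = 2(12.01) + 4(1.008) + 2(35.45) = 98.952 g/mol
Mass of H per mole = 4 × 1.008 = 4.032 g
% H = 4.032 / 98.952 × 100 = 4.1%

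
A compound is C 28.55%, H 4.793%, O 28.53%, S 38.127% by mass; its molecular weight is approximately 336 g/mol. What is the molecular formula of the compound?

C8H16O6S4

Assume 100 g: 28.55 g C, 4.793 g H, 28.53 g O, 38.127 g S.
n(C) = 28.55/12.01 = 2.377, n(H) = 4.793/1.008 = 4.755, n(O) = 28.53/16.00 = 1.783, n(S) = 38.127/32.07 = 1.189
Smallest is S at 1.189 mol; normalising gives C 2.000, H 4.000, O 1.500, S 1.000
Multiply by 2: C 4.00, H 8.00, O 3.00, S 2.00 → C4H8O3S2
Empirical-formula mass = 168.24 g/mol
n = 336 / 168.24 = 2.00 ≈ 2
Molecular formula = (C4H8O3S2)×2 = C8H16O6S4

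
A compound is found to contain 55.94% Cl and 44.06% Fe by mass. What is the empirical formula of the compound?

Assume 100 g: 55.94 g Cl, 44.06 g Fe.
n(Cl) = 55.94/35.45 = 1.578, n(Fe) = 44.06/55.85 = 0.7889
Smallest is Fe at 0.7889 mol; normalising gives Cl 2.000, Fe 1.000
Ratio ≈ 2:1, so the empirical formula is Cl2Fe

Cl2Fe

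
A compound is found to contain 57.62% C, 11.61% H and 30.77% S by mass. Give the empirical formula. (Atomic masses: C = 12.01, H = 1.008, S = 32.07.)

Assume 100 g: 57.62 g C, 11.61 g H, 30.77 g S.
n(C) = 57.62/12.01 = 4.798, n(H) = 11.61/1.008 = 11.52, n(S) = 30.77/32.07 = 0.9595
Smallest is S at 0.9595 mol; normalising gives C 5.000, H 12.004, S 1.000
≈ 5:12:1 → C5H12S

C5H12S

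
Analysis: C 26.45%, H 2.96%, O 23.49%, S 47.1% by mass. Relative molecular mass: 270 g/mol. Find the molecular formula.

C6H8O4S4

Assume 100 g: 26.45 g C, 2.96 g H, 23.49 g O, 47.1 g S.
n(C) = 26.45/12.01 = 2.202, n(H) = 2.96/1.008 = 2.937, n(O) = 23.49/16.00 = 1.468, n(S) = 47.1/32.07 = 1.469
Smallest is O at 1.468 mol; normalising gives C 1.500, H 2.000, O 1.000, S 1.000
Multiply by 2: C 3.00, H 4.00, O 2.00, S 2.00 → C3H4O2S2
Empirical-formula mass = 136.20 g/mol
n = 270 / 136.20 = 1.98 ≈ 2
Molecular formula = (C3H4O2S2)×2 = C6H8O4S4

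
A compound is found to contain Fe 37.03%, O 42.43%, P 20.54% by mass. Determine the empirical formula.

FeO4P

Assume 100 g: 37.03 g Fe, 42.43 g O, 20.54 g P.
Moles — Fe: 37.03 / 55.85 = 0.663 mol; O: 42.43 / 16.00 = 2.652 mol; P: 20.54 / 30.97 = 0.6632 mol
Smallest is Fe at 0.663 mol; normalising gives Fe 1.000, O 4.000, P 1.000
→ FeO4P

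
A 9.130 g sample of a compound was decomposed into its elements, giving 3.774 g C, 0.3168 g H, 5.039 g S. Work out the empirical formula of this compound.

n(C) = 3.774/12.01 = 0.3142, n(H) = 0.3168/1.008 = 0.3143, n(S) = 5.039/32.07 = 0.1571
Ratios (÷ 0.1571): C 2.000, H 2.000, S 1.000
≈ 2:2:1 → C2H2S

C2H2S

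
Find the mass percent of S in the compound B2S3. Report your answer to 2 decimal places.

81.65%

Molar mass = 2(10.81) + 3(32.07) = 117.830 g/mol
Mass of S per mole = 3 × 32.07 = 96.210 g
% S = 96.210 / 117.830 × 100 = 81.65%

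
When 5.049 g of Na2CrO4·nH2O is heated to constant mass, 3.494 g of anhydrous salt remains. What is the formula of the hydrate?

Na2CrO4·4H2O

Mass of water lost = 5.049 − 3.494 = 1.555 g → 1.555 / 18.02 = 0.08629 mol H2O
Molar mass of Na2CrO4 = 161.98 g/mol → mol Na2CrO4 = 3.494 / 161.98 = 0.02157
n = 0.08629 / 0.02157 = 4.00 ≈ 4 → Na2CrO4·4H2O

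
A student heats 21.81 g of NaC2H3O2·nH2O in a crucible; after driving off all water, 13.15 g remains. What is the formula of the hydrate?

NaC2H3O2·3H2O

Mass of water lost = 21.81 − 13.15 = 8.66 g → 8.66 / 18.02 = 0.4806 mol H2O
Molar mass of NaC2H3O2 = 82.03 g/mol → mol NaC2H3O2 = 13.15 / 82.03 = 0.1603
n = 0.4806 / 0.1603 = 3.00 ≈ 3 → NaC2H3O2·3H2O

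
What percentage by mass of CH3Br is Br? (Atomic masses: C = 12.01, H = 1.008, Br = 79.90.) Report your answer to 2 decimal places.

84.16%

Molar mass = 1(12.01) + 3(1.008) + 1(79.90) = 94.934 g/mol
Mass of Br per mole = 1 × 79.90 = 79.900 g
% Br = 79.900 / 94.934 × 100 = 84.16%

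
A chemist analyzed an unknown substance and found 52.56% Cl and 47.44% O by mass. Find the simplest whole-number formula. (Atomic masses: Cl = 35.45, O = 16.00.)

ClO2

Assume 100 g: 52.56 g Cl, 47.44 g O.
n(Cl) = 52.56/35.45 = 1.483, n(O) = 47.44/16.00 = 2.965
Smallest is Cl at 1.483 mol; normalising gives Cl 1.000, O 2.000
→ ClO2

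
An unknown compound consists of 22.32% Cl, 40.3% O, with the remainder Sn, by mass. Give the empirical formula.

Assume 100 g: 22.32 g Cl, 40.3 g O, 37.38 g Sn.
Moles — Cl: 22.32 / 35.45 = 0.6296 mol; O: 40.3 / 16.00 = 2.519 mol; Sn: 37.38 / 118.71 = 0.3149 mol
Ratios (÷ 0.3149): Cl 2.000, O 7.999, Sn 1.000
≈ 2:8:1 → Cl2O8Sn

Cl2O8Sn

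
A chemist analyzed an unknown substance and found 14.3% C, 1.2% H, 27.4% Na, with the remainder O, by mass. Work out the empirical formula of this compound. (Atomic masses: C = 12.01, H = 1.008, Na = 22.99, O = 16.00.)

Assume 100 g: 14.3 g C, 1.2 g H, 27.4 g Na, 57.1 g O.
Moles — C: 14.3 / 12.01 = 1.191 mol; H: 1.2 / 1.008 = 1.19 mol; Na: 27.4 / 22.99 = 1.192 mol; O: 57.1 / 16.00 = 3.569 mol
Divide by the smallest (1.19 mol H): C 1.000, H 1.000, Na 1.001, O 2.998
≈ 1:1:1:3 → CHNaO3

CHNaO3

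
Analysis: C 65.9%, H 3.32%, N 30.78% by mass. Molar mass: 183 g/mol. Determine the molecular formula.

C10H6N4

Assume 100 g: 65.9 g C, 3.32 g H, 30.78 g N.
C: 65.9 g ÷ 12.01 g/mol = 5.487 mol
H: 3.32 g ÷ 1.008 g/mol = 3.294 mol
N: 30.78 g ÷ 14.01 g/mol = 2.197 mol
Ratios (÷ 2.197): C 2.498, H 1.499, N 1.000
Scaling by 2: C 5.00, H 3.00, N 2.00 → C5H3N2
Empirical-formula mass = 91.09 g/mol
n = 183 / 91.09 = 2.01 ≈ 2
Molecular formula = (C5H3N2)×2 = C10H6N4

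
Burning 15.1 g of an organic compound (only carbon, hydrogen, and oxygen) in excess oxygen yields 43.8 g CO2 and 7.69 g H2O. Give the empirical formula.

C7H6O

mol C = 43.8 / 44.01 = 0.9952; mass C = 0.9952 × 12.01 = 11.95 g
mol H = 2 × (7.69 / 18.02) = 0.8535; mass H = 0.8535 × 1.008 = 0.8603 g
mass O = 15.1 − (12.81) = 2.287 g → mol O = 0.1429
Smallest is O at 0.1429 mol; normalising gives C 6.963, H 5.971, O 1.000
≈ 7:6:1 → C7H6O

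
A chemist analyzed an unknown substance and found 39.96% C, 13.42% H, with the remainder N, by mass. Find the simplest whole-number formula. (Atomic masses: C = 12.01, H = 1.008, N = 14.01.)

CH4N

Assume 100 g: 39.96 g C, 13.42 g H, 46.62 g N.
n(C) = 39.96/12.01 = 3.327, n(H) = 13.42/1.008 = 13.31, n(N) = 46.62/14.01 = 3.328
Divide by the smallest (3.327 mol C): C 1.000, H 4.001, N 1.000
→ CH4N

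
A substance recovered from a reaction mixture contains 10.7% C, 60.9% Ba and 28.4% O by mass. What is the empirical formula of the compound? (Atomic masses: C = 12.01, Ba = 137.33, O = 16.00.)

C2BaO4

Assume 100 g: 10.7 g C, 60.9 g Ba, 28.4 g O.
Moles — C: 10.7 / 12.01 = 0.8909 mol; Ba: 60.9 / 137.33 = 0.4435 mol; O: 28.4 / 16.00 = 1.775 mol
Ratios (÷ 0.4435): C 2.009, Ba 1.000, O 4.003
Ratio ≈ 2:1:4, so the empirical formula is C2BaO4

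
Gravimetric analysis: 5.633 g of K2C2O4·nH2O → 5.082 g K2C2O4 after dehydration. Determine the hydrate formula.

K2C2O4·H2O

Mass of water lost = 5.633 − 5.082 = 0.551 g → 0.551 / 18.02 = 0.03058 mol H2O
Molar mass of K2C2O4 = 166.22 g/mol → mol K2C2O4 = 5.082 / 166.22 = 0.03057
n = 0.03058 / 0.03057 = 1.00 ≈ 1 → K2C2O4·H2O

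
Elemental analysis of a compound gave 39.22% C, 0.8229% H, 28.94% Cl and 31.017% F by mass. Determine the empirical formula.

C4HClF2

Assume 100 g: 39.22 g C, 0.8229 g H, 28.94 g Cl, 31.017 g F.
n(C) = 39.22/12.01 = 3.266, n(H) = 0.8229/1.008 = 0.8164, n(Cl) = 28.94/35.45 = 0.8164, n(F) = 31.017/19.00 = 1.632
Divide by the smallest (0.8164 mol Cl): C 4.000, H 1.000, Cl 1.000, F 2.000
Ratio ≈ 4:1:1:2, so the empirical formula is C4HClF2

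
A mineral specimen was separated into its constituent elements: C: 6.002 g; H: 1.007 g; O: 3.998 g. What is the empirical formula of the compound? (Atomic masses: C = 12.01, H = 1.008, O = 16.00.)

C: 6.002 g ÷ 12.01 g/mol = 0.4998 mol
H: 1.007 g ÷ 1.008 g/mol = 0.999 mol
O: 3.998 g ÷ 16.00 g/mol = 0.2499 mol
Smallest is O at 0.2499 mol; normalising gives C 2.000, H 3.998, O 1.000
Ratio ≈ 2:4:1, so the empirical formula is C2H4O

C2H4O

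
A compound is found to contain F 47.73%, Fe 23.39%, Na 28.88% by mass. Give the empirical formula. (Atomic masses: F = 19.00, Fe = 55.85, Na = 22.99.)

Assume 100 g: 47.73 g F, 23.39 g Fe, 28.88 g Na.
Moles — F: 47.73 / 19.00 = 2.512 mol; Fe: 23.39 / 55.85 = 0.4188 mol; Na: 28.88 / 22.99 = 1.256 mol
Divide by the smallest (0.4188 mol Fe): F 5.998, Fe 1.000, Na 3.000
→ F6FeNa3

F6FeNa3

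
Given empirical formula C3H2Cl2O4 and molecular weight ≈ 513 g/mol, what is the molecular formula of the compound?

C9H6Cl6O12

Empirical-formula mass = 172.95 g/mol
n = 513 / 172.95 = 2.97 ≈ 3
Molecular formula = (C3H2Cl2O4)3 = C9H6Cl6O12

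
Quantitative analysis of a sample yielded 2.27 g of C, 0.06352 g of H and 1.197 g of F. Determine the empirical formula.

Moles — C: 2.27 / 12.01 = 0.189 mol; H: 0.06352 / 1.008 = 0.06302 mol; F: 1.197 / 19.00 = 0.063 mol
Smallest is F at 0.063 mol; normalising gives C 3.000, H 1.000, F 1.000
Ratio ≈ 3:1:1, so the empirical formula is C3HF

C3HF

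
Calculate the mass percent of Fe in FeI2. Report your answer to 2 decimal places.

18.04%

Molar mass = 1(55.85) + 2(126.90) = 309.650 g/mol
Mass of Fe per mole = 1 × 55.85 = 55.850 g
% Fe = 55.850 / 309.650 × 100 = 18.04%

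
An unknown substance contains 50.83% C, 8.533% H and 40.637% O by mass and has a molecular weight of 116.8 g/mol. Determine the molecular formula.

Assume 100 g: 50.83 g C, 8.533 g H, 40.637 g O.
n(C) = 50.83/12.01 = 4.232, n(H) = 8.533/1.008 = 8.465, n(O) = 40.637/16.00 = 2.54
Ratios (÷ 2.54): C 1.666, H 3.333, O 1.000
Multiply by 3: C 5.00, H 10.00, O 3.00 → C5H10O3
Empirical-formula mass = 118.13 g/mol
n = 116.8 / 118.13 = 0.99 ≈ 1
Molecular formula = empirical formula = C5H10O3

C5H10O3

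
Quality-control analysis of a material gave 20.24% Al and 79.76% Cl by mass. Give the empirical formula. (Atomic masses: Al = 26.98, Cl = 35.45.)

AlCl3

Assume 100 g: 20.24 g Al, 79.76 g Cl.
Al: 20.24 g ÷ 26.98 g/mol = 0.7502 mol
Cl: 79.76 g ÷ 35.45 g/mol = 2.25 mol
Smallest is Al at 0.7502 mol; normalising gives Al 1.000, Cl 2.999
→ AlCl3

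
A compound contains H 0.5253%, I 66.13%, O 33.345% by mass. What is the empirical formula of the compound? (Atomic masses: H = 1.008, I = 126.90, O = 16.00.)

HIO4

Assume 100 g: 0.5253 g H, 66.13 g I, 33.345 g O.
H: 0.5253 g ÷ 1.008 g/mol = 0.5211 mol
I: 66.13 g ÷ 126.90 g/mol = 0.5211 mol
O: 33.345 g ÷ 16.00 g/mol = 2.084 mol
Divide by the smallest (0.5211 mol I): H 1.000, I 1.000, O 3.999
→ HIO4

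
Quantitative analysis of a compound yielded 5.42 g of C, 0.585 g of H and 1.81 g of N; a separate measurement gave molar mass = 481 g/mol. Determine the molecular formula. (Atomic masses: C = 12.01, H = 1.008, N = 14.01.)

Moles — C: 5.42 / 12.01 = 0.4513 mol; H: 0.585 / 1.008 = 0.5804 mol; N: 1.81 / 14.01 = 0.1292 mol
Divide by the smallest (0.1292 mol N): C 3.493, H 4.492, N 1.000
×2: C 6.99, H 8.98, N 2.00 → C7H9N2
Empirical-formula mass = 121.16 g/mol
n = 481 / 121.16 = 3.97 ≈ 4
Molecular formula = (C7H9N2)×4 = C28H36N8

C28H36N8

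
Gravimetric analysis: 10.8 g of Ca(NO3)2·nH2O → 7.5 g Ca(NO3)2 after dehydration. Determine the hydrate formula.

Ca(NO3)2·4H2O

Mass of water lost = 10.8 − 7.5 = 3.3 g → 3.3 / 18.02 = 0.1831 mol H2O
Molar mass of Ca(NO3)2 = 164.10 g/mol → mol Ca(NO3)2 = 7.5 / 164.10 = 0.0457
n = 0.1831 / 0.0457 = 4.01 ≈ 4 → Ca(NO3)2·4H2O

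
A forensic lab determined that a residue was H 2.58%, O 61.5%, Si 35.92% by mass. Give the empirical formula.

Assume 100 g: 2.58 g H, 61.5 g O, 35.92 g Si.
n(H) = 2.58/1.008 = 2.56, n(O) = 61.5/16.00 = 3.844, n(Si) = 35.92/28.09 = 1.279
Ratios (÷ 1.279): H 2.002, O 3.006, Si 1.000
→ H2O3Si

H2O3Si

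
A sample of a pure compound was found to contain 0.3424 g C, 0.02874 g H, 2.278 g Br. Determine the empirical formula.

CHBr

n(C) = 0.3424/12.01 = 0.02851, n(H) = 0.02874/1.008 = 0.02851, n(Br) = 2.278/79.90 = 0.02851
Ratios (÷ 0.02851): C 1.000, H 1.000, Br 1.000
→ CHBr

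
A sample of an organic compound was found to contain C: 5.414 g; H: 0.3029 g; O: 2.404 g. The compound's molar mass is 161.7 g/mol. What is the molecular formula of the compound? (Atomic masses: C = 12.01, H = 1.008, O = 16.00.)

C: 5.414 g ÷ 12.01 g/mol = 0.4508 mol
H: 0.3029 g ÷ 1.008 g/mol = 0.3005 mol
O: 2.404 g ÷ 16.00 g/mol = 0.1502 mol
Ratios (÷ 0.1502): C 3.000, H 2.000, O 1.000
→ C3H2O
Empirical-formula mass = 54.05 g/mol
n = 161.7 / 54.05 = 2.99 ≈ 3
Molecular formula = (C3H2O)×3 = C9H6O3

C9H6O3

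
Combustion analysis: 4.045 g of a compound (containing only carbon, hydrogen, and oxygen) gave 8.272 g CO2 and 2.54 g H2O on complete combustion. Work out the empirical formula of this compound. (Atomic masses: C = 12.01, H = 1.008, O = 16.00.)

C2H3O

mol C = 8.272 / 44.01 = 0.1880; mass C = 0.1880 × 12.01 = 2.257 g
mol H = 2 × (2.54 / 18.02) = 0.2819; mass H = 0.2819 × 1.008 = 0.2842 g
mass O = 4.045 − (2.542) = 1.503 g → mol O = 0.09397
Divide by the smallest (0.09397 mol O): C 2.000, H 3.000, O 1.000
Ratio ≈ 2:3:1, so the empirical formula is C2H3O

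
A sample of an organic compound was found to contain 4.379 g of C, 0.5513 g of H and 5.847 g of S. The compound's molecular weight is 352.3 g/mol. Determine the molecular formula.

C12H18S6

Moles — C: 4.379 / 12.01 = 0.3646 mol; H: 0.5513 / 1.008 = 0.5469 mol; S: 5.847 / 32.07 = 0.1823 mol
Divide by the smallest (0.1823 mol S): C 2.000, H 3.000, S 1.000
→ C2H3S
Empirical-formula mass = 59.11 g/mol
n = 352.3 / 59.11 = 5.96 ≈ 6
Molecular formula = (C2H3S)×6 = C12H18S6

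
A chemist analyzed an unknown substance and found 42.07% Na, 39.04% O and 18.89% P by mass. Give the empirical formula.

Assume 100 g: 42.07 g Na, 39.04 g O, 18.89 g P.
n(Na) = 42.07/22.99 = 1.83, n(O) = 39.04/16.00 = 2.44, n(P) = 18.89/30.97 = 0.6099
Smallest is P at 0.6099 mol; normalising gives Na 3.000, O 4.000, P 1.000
Ratio ≈ 3:4:1, so the empirical formula is Na3O4P

Na3O4P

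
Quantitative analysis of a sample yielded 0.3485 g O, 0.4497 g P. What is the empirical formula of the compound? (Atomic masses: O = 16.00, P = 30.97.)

O3P2

O: 0.3485 g ÷ 16.00 g/mol = 0.02178 mol
P: 0.4497 g ÷ 30.97 g/mol = 0.01452 mol
Divide by the smallest (0.01452 mol P): O 1.500, P 1.000
Multiply by 2: O 3.00, P 2.00 → O3P2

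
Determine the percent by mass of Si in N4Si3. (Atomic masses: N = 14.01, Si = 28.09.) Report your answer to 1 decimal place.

Molar mass = 4(14.01) + 3(28.09) = 140.310 g/mol
Mass of Si per mole = 3 × 28.09 = 84.270 g
% Si = 84.270 / 140.310 × 100 = 60.1%

60.1%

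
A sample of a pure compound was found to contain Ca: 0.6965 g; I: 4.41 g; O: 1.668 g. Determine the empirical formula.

CaI2O6

n(Ca) = 0.6965/40.08 = 0.01738, n(I) = 4.41/126.90 = 0.03475, n(O) = 1.668/16.00 = 0.1042
Divide by the smallest (0.01738 mol Ca): Ca 1.000, I 2.000, O 5.999
≈ 1:2:6 → CaI2O6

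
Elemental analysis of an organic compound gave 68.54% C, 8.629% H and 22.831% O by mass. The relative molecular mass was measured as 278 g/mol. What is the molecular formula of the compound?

Assume 100 g: 68.54 g C, 8.629 g H, 22.831 g O.
Moles — C: 68.54 / 12.01 = 5.707 mol; H: 8.629 / 1.008 = 8.561 mol; O: 22.831 / 16.00 = 1.427 mol
Smallest is O at 1.427 mol; normalising gives C 3.999, H 5.999, O 1.000
Ratio ≈ 4:6:1, so the empirical formula is C4H6O
Empirical-formula mass = 70.09 g/mol
n = 278 / 70.09 = 3.97 ≈ 4
Molecular formula = (C4H6O)×4 = C16H24O4

C16H24O4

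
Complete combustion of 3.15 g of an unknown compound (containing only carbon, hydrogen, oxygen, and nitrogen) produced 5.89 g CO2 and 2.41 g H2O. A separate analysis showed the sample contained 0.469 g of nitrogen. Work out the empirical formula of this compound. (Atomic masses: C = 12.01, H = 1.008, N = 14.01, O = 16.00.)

C8H16N2O3

mol C = 5.89 / 44.01 = 0.1338; mass C = 0.1338 × 12.01 = 1.607 g
mol H = 2 × (2.41 / 18.02) = 0.2675; mass H = 0.2675 × 1.008 = 0.2696 g
mol N = 0.469 / 14.01 = 0.03348
mass O = 3.15 − (2.346) = 0.8040 g → mol O = 0.05025
Smallest is N at 0.03348 mol; normalising gives C 3.998, H 7.990, N 1.000, O 1.501
Multiply by 2: C 8.00, H 15.98, N 2.00, O 3.00 → C8H16N2O3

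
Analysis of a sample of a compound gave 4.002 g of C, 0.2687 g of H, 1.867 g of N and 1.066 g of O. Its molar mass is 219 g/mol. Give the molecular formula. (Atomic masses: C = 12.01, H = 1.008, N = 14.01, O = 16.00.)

C: 4.002 g ÷ 12.01 g/mol = 0.3332 mol
H: 0.2687 g ÷ 1.008 g/mol = 0.2666 mol
N: 1.867 g ÷ 14.01 g/mol = 0.1333 mol
O: 1.066 g ÷ 16.00 g/mol = 0.06663 mol
Ratios (÷ 0.06663): C 5.001, H 4.001, N 2.000, O 1.000
Ratio ≈ 5:4:2:1, so the empirical formula is C5H4N2O
Empirical-formula mass = 108.10 g/mol
n = 219 / 108.10 = 2.03 ≈ 2
Molecular formula = (C5H4N2O)×2 = C10H8N4O2

C10H8N4O2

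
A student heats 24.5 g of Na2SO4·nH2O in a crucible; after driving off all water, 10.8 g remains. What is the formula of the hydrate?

Mass of water lost = 24.5 − 10.8 = 13.7 g → 13.7 / 18.02 = 0.7603 mol H2O
Molar mass of Na2SO4 = 142.05 g/mol → mol Na2SO4 = 10.8 / 142.05 = 0.07603
n = 0.7603 / 0.07603 = 10.00 ≈ 10 → Na2SO4·10H2O

Na2SO4·10H2O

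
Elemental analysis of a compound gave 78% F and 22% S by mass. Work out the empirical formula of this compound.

F6S

Assume 100 g: 78 g F, 22 g S.
Moles — F: 78 / 19.00 = 4.105 mol; S: 22 / 32.07 = 0.686 mol
Smallest is S at 0.686 mol; normalising gives F 5.984, S 1.000
→ F6S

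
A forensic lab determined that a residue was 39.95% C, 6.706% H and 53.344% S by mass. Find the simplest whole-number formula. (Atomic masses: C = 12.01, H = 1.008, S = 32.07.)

Assume 100 g: 39.95 g C, 6.706 g H, 53.344 g S.
C: 39.95 g ÷ 12.01 g/mol = 3.326 mol
H: 6.706 g ÷ 1.008 g/mol = 6.653 mol
S: 53.344 g ÷ 32.07 g/mol = 1.663 mol
Divide by the smallest (1.663 mol S): C 2.000, H 4.000, S 1.000
≈ 2:4:1 → C2H4S

C2H4S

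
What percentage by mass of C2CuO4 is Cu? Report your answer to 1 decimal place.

41.9%

Molar mass = 2(12.01) + 1(63.55) + 4(16.00) = 151.570 g/mol
Mass of Cu per mole = 1 × 63.55 = 63.550 g
% Cu = 63.550 / 151.570 × 100 = 41.9%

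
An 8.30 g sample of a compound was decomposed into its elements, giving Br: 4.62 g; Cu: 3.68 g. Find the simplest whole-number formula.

Moles — Br: 4.62 / 79.90 = 0.05782 mol; Cu: 3.68 / 63.55 = 0.05791 mol
Smallest is Br at 0.05782 mol; normalising gives Br 1.000, Cu 1.001
Ratio ≈ 1:1, so the empirical formula is BrCu

BrCu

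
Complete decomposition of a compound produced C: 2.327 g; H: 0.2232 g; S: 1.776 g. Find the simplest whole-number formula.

C7H8S2

Moles — C: 2.327 / 12.01 = 0.1938 mol; H: 0.2232 / 1.008 = 0.2214 mol; S: 1.776 / 32.07 = 0.05538 mol
Divide by the smallest (0.05538 mol S): C 3.499, H 3.998, S 1.000
×2: C 7.00, H 8.00, S 2.00 → C7H8S2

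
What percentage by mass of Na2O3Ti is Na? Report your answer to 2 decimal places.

Molar mass = 2(22.99) + 3(16.00) + 1(47.87) = 141.850 g/mol
Mass of Na per mole = 2 × 22.99 = 45.980 g
% Na = 45.980 / 141.850 × 100 = 32.41%

32.41%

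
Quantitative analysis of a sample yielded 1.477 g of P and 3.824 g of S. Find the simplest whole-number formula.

P2S5

P: 1.477 g ÷ 30.97 g/mol = 0.04769 mol
S: 3.824 g ÷ 32.07 g/mol = 0.1192 mol
Smallest is P at 0.04769 mol; normalising gives P 1.000, S 2.500
Multiply by 2: P 2.00, S 5.00 → P2S5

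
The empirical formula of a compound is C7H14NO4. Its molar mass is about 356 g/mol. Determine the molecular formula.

C14H28N2O8

Empirical-formula mass = 176.19 g/mol
n = 356 / 176.19 = 2.02 ≈ 2
Molecular formula = (C7H14NO4)2 = C14H28N2O8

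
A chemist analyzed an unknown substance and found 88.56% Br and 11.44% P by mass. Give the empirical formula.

Assume 100 g: 88.56 g Br, 11.44 g P.
Br: 88.56 g ÷ 79.90 g/mol = 1.108 mol
P: 11.44 g ÷ 30.97 g/mol = 0.3694 mol
Divide by the smallest (0.3694 mol P): Br 3.001, P 1.000
→ Br3P

Br3P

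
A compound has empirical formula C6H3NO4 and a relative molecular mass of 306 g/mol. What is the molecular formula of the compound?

Empirical-formula mass = 153.09 g/mol
n = 306 / 153.09 = 2.00 ≈ 2
Molecular formula = (C6H3NO4)2 = C12H6N2O8

C12H6N2O8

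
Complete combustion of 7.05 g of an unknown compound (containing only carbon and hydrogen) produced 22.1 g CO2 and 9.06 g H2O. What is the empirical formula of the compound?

mol C = 22.1 / 44.01 = 0.5022; mass C = 0.5022 × 12.01 = 6.031 g
mol H = 2 × (9.06 / 18.02) = 1.006; mass H = 1.006 × 1.008 = 1.014 g
Smallest is C at 0.5022 mol; normalising gives C 1.000, H 2.002
≈ 1:2 → CH2

CH2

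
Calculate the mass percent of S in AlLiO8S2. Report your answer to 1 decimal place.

28.4%

Molar mass = 1(26.98) + 1(6.94) + 8(16.00) + 2(32.07) = 226.060 g/mol
Mass of S per mole = 2 × 32.07 = 64.140 g
% S = 64.140 / 226.060 × 100 = 28.4%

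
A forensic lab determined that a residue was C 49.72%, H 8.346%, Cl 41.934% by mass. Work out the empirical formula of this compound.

C7H14Cl2

Assume 100 g: 49.72 g C, 8.346 g H, 41.934 g Cl.
C: 49.72 g ÷ 12.01 g/mol = 4.14 mol
H: 8.346 g ÷ 1.008 g/mol = 8.28 mol
Cl: 41.934 g ÷ 35.45 g/mol = 1.183 mol
Smallest is Cl at 1.183 mol; normalising gives C 3.500, H 7.000, Cl 1.000
×2: C 7.00, H 14.00, Cl 2.00 → C7H14Cl2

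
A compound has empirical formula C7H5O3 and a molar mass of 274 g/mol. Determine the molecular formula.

C14H10O6

Empirical-formula mass = 137.11 g/mol
n = 274 / 137.11 = 2.00 ≈ 2
Molecular formula = (C7H5O3)2 = C14H10O6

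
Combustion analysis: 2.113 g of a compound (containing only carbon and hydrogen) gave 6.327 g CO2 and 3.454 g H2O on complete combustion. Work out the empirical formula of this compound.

mol C = 6.327 / 44.01 = 0.1438; mass C = 0.1438 × 12.01 = 1.727 g
mol H = 2 × (3.454 / 18.02) = 0.3834; mass H = 0.3834 × 1.008 = 0.3864 g
Ratios (÷ 0.1438): C 1.000, H 2.667
Scaling by 3: C 3.00, H 8.00 → C3H8

C3H8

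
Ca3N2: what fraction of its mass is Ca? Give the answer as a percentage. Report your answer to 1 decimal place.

81.1%

Molar mass = 3(40.08) + 2(14.01) = 148.260 g/mol
Mass of Ca per mole = 3 × 40.08 = 120.240 g
% Ca = 120.240 / 148.260 × 100 = 81.1%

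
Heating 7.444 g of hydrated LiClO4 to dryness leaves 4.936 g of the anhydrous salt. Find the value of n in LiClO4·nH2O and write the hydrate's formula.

Mass of water lost = 7.444 − 4.936 = 2.508 g → 2.508 / 18.02 = 0.1392 mol H2O
Molar mass of LiClO4 = 106.39 g/mol → mol LiClO4 = 4.936 / 106.39 = 0.0464
n = 0.1392 / 0.0464 = 3.00 ≈ 3 → LiClO4·3H2O

LiClO4·3H2O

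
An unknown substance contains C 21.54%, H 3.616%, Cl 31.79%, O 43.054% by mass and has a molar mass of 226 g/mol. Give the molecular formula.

C4H8Cl2O6

Assume 100 g: 21.54 g C, 3.616 g H, 31.79 g Cl, 43.054 g O.
Moles — C: 21.54 / 12.01 = 1.794 mol; H: 3.616 / 1.008 = 3.587 mol; Cl: 31.79 / 35.45 = 0.8968 mol; O: 43.054 / 16.00 = 2.691 mol
Divide by the smallest (0.8968 mol Cl): C 2.000, H 4.000, Cl 1.000, O 3.001
Ratio ≈ 2:4:1:3, so the empirical formula is C2H4ClO3
Empirical-formula mass = 111.50 g/mol
n = 226 / 111.50 = 2.03 ≈ 2
Molecular formula = (C2H4ClO3)×2 = C4H8Cl2O6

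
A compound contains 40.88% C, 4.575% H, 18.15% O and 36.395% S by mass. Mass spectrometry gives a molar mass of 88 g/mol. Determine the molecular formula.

C3H4OS

Assume 100 g: 40.88 g C, 4.575 g H, 18.15 g O, 36.395 g S.
C: 40.88 g ÷ 12.01 g/mol = 3.404 mol
H: 4.575 g ÷ 1.008 g/mol = 4.539 mol
O: 18.15 g ÷ 16.00 g/mol = 1.134 mol
S: 36.395 g ÷ 32.07 g/mol = 1.135 mol
Smallest is O at 1.134 mol; normalising gives C 3.001, H 4.001, O 1.000, S 1.000
→ C3H4OS
Empirical-formula mass = 88.13 g/mol
n = 88 / 88.13 = 1.00 ≈ 1
Molecular formula = empirical formula = C3H4OS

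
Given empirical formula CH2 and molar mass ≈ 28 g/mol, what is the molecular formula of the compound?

C2H4

Empirical-formula mass = 14.03 g/mol
n = 28 / 14.03 = 2.00 ≈ 2
Molecular formula = (CH2)2 = C2H4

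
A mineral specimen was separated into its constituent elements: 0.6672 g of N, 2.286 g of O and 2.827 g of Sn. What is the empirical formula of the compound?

n(N) = 0.6672/14.01 = 0.04762, n(O) = 2.286/16.00 = 0.1429, n(Sn) = 2.827/118.71 = 0.02381
Smallest is Sn at 0.02381 mol; normalising gives N 2.000, O 6.000, Sn 1.000
→ N2O6Sn

N2O6Sn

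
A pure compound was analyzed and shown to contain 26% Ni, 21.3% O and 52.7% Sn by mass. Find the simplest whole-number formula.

NiO3Sn

Assume 100 g: 26 g Ni, 21.3 g O, 52.7 g Sn.
Moles — Ni: 26 / 58.69 = 0.443 mol; O: 21.3 / 16.00 = 1.331 mol; Sn: 52.7 / 118.71 = 0.4439 mol
Divide by the smallest (0.443 mol Ni): Ni 1.000, O 3.005, Sn 1.002
≈ 1:3:1 → NiO3Sn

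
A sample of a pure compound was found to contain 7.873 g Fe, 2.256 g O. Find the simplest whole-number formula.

FeO

Fe: 7.873 g ÷ 55.85 g/mol = 0.141 mol
O: 2.256 g ÷ 16.00 g/mol = 0.141 mol
Smallest is Fe at 0.141 mol; normalising gives Fe 1.000, O 1.000
→ FeO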